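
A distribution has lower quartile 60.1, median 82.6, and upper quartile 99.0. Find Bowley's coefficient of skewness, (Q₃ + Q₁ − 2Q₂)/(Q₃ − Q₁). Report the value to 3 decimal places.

numerator: Q₃ + Q₁ − 2Q₂ = 99.0 + 60.1 − 2×82.6 = -6.1000
denominator: Q₃ − Q₁ = 99.0 − 60.1 = 38.9000
Bowley skewness = -6.1000 / 38.9000 ≈ -0.157

-0.157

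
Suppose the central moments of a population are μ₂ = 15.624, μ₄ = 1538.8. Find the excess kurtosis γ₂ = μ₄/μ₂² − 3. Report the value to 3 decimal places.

μ₂² = 15.624² = 244.10938
μ₄/μ₂² = 1538.8 / 244.10938 = 6.30373
γ₂ = 6.30373 − 3 ≈ 3.304

3.304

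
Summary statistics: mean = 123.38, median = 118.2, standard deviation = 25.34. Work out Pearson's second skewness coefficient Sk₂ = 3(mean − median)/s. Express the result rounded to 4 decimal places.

0.6133

Sk₂ = 3(123.38 − 118.2) / 25.34 = 3 × 5.1800 / 25.34
    = 15.5400 / 25.34 ≈ 0.6133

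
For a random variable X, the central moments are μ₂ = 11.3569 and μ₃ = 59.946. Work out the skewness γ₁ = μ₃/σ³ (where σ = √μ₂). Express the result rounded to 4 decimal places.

σ = √μ₂ = √11.3569 = 3.37000
σ³ = μ₂^(3/2) = 38.27275
γ₁ = μ₃/σ³ = 59.946 / 38.27275 ≈ 1.5663

1.5663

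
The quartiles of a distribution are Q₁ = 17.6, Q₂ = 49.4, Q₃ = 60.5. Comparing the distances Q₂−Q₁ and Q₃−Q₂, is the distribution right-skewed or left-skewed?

Q₂ − Q₁ = 31.8;  Q₃ − Q₂ = 11.1
Q₂ − Q₁ > Q₃ − Q₂ ⇒ the lower half is more spread out ⇒ left-skewed.

left-skewed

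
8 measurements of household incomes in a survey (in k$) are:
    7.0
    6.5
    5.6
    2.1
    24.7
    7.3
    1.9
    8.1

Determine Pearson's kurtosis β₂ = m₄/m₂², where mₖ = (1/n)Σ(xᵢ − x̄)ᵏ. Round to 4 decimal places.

5.0596

x̄ = 7.9000
Σ(xᵢ − x̄)² = 360.3400 ⇒ m₂ = 45.04250
Σ(xᵢ − x̄)⁴ = 82119.6802 ⇒ m₄ = 10264.96003
m₂² = 2028.82681
β₂ = m₄/m₂² = 10264.96003 / 2028.82681 ≈ 5.0596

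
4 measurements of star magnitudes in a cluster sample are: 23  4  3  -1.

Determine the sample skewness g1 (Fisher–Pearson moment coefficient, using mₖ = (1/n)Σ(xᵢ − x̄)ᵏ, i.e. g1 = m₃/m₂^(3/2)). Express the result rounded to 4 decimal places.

1.0106

x̄ = (23 + 4 + 3 - 1) / 4 = 7.2500
deviations (xᵢ − x̄): 15.7500, -3.2500, -4.2500, -8.2500
Σ(xᵢ − x̄)² = 344.7500 ⇒ m₂ = 344.7500/4 = 86.18750
Σ(xᵢ − x̄)³ = 3234.3750 ⇒ m₃ = 3234.3750/4 = 808.59375
m₂^(3/2) = 86.18750^(1.5) = 800.14082
g1 = m₃ / m₂^(3/2) = 808.59375 / 800.14082 ≈ 1.0106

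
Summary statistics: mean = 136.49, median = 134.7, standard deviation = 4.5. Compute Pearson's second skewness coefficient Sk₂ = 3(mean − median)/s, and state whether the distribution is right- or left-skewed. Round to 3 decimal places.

Sk₂ = 3(136.49 − 134.7) / 4.5 = 3 × 1.7900 / 4.5
    = 5.3700 / 4.5 ≈ 1.193
Sk₂ > 0 ⇒ mean > median ⇒ right-skewed (positive skew).

1.193, right-skewed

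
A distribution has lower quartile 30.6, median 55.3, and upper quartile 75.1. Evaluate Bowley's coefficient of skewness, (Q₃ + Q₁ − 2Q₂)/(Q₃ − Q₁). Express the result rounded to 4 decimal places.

-0.1101

numerator: Q₃ + Q₁ − 2Q₂ = 75.1 + 30.6 − 2×55.3 = -4.9000
denominator: Q₃ − Q₁ = 75.1 − 30.6 = 44.5000
Bowley skewness = -4.9000 / 44.5000 ≈ -0.1101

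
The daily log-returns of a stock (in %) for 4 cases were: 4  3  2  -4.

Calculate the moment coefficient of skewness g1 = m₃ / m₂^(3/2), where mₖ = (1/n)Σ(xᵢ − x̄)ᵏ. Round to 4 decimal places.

-0.9794

x̄ = (4 + 3 + 2 - 4) / 4 = 1.2500
deviations (xᵢ − x̄): 2.7500, 1.7500, 0.7500, -5.2500
Σ(xᵢ − x̄)² = 38.7500 ⇒ m₂ = 38.7500/4 = 9.68750
Σ(xᵢ − x̄)³ = -118.1250 ⇒ m₃ = -118.1250/4 = -29.53125
m₂^(3/2) = 9.68750^(1.5) = 30.15210
g1 = m₃ / m₂^(3/2) = -29.53125 / 30.15210 ≈ -0.9794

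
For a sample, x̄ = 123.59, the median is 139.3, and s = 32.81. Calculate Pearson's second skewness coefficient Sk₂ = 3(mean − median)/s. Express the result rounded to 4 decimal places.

Sk₂ = 3(123.59 − 139.3) / 32.81 = 3 × -15.7100 / 32.81
    = -47.1300 / 32.81 ≈ -1.4365

-1.4365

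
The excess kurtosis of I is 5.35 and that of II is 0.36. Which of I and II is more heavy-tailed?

Higher excess kurtosis ⇒ heavier tails relative to the normal distribution.
5.35 vs 0.36: the larger is 5.35, so I has heavier tails.

I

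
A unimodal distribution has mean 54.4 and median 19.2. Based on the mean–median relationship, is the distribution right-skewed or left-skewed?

mean − median = 54.4 − 19.2 = 35.2
mean > median ⇒ the longer tail is on the right ⇒ right-skewed (positively skewed).

right-skewed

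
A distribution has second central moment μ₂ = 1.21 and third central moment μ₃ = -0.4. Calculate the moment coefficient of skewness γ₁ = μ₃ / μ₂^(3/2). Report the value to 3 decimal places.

σ = √μ₂ = √1.21 = 1.10000
σ³ = μ₂^(3/2) = 1.33100
γ₁ = μ₃/σ³ = -0.4 / 1.33100 ≈ -0.301

-0.301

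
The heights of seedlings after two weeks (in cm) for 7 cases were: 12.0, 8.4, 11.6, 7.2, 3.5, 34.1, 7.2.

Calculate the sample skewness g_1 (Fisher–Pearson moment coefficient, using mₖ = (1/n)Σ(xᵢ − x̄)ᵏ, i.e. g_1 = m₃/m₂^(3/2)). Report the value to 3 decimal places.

x̄ = (12.0 + 8.4 + 11.6 + 7.2 + 3.5 + 34.1 + 7.2) / 7 = 12.0000
deviations (xᵢ − x̄): 0.0000, -3.6000, -0.4000, -4.8000, -8.5000, 22.1000, -4.8000
Σ(xᵢ − x̄)² = 619.8600 ⇒ m₂ = 619.8600/7 = 88.55143
Σ(xᵢ − x̄)³ = 9911.8320 ⇒ m₃ = 9911.8320/7 = 1415.97600
m₂^(3/2) = 88.55143^(1.5) = 833.28460
g_1 = m₃ / m₂^(3/2) = 1415.97600 / 833.28460 ≈ 1.699

1.699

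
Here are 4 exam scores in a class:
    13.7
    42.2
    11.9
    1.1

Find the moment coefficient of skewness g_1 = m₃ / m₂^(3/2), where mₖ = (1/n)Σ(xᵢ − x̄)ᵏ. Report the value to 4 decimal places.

0.7961

x̄ = (13.7 + 42.2 + 11.9 + 1.1) / 4 = 17.2250
deviations (xᵢ − x̄): -3.5250, 24.9750, -5.3250, -16.1250
Σ(xᵢ − x̄)² = 924.5475 ⇒ m₂ = 924.5475/4 = 231.13688
Σ(xᵢ − x̄)³ = 11190.6259 ⇒ m₃ = 11190.6259/4 = 2797.65647
m₂^(3/2) = 231.13688^(1.5) = 3514.01698
g_1 = m₃ / m₂^(3/2) = 2797.65647 / 3514.01698 ≈ 0.7961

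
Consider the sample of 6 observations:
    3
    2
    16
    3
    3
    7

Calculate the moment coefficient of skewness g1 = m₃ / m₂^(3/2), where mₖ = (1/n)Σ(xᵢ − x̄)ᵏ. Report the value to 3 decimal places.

1.427

x̄ = (3 + 2 + 16 + 3 + 3 + 7) / 6 = 5.6667
deviations (xᵢ − x̄): -2.6667, -3.6667, 10.3333, -2.6667, -2.6667, 1.3333
Σ(xᵢ − x̄)² = 143.3333 ⇒ m₂ = 143.3333/6 = 23.88889
Σ(xᵢ − x̄)³ = 999.5556 ⇒ m₃ = 999.5556/6 = 166.59259
m₂^(3/2) = 23.88889^(1.5) = 116.75996
g1 = m₃ / m₂^(3/2) = 166.59259 / 116.75996 ≈ 1.427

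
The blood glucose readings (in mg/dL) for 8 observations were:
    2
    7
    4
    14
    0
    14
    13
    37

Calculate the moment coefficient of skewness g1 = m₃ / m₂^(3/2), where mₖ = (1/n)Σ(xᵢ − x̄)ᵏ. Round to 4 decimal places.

1.3314

x̄ = (2 + 7 + 4 + 14 + 0 + 14 + 13 + 37) / 8 = 11.3750
deviations (xᵢ − x̄): -9.3750, -4.3750, -7.3750, 2.6250, -11.3750, 2.6250, 1.6250, 25.6250
Σ(xᵢ − x̄)² = 963.8750 ⇒ m₂ = 963.8750/8 = 120.48438
Σ(xᵢ − x̄)³ = 14086.2188 ⇒ m₃ = 14086.2188/8 = 1760.77734
m₂^(3/2) = 120.48438^(1.5) = 1322.50126
g1 = m₃ / m₂^(3/2) = 1760.77734 / 1322.50126 ≈ 1.3314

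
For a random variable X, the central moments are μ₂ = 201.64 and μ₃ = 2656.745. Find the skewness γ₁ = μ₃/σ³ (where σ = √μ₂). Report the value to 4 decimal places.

0.9279

σ = √μ₂ = √201.64 = 14.20000
σ³ = μ₂^(3/2) = 2863.28800
γ₁ = μ₃/σ³ = 2656.745 / 2863.28800 ≈ 0.9279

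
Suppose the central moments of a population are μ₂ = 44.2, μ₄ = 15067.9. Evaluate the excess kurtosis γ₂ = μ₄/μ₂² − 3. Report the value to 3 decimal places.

4.713

μ₂² = 44.2² = 1953.64000
μ₄/μ₂² = 15067.9 / 1953.64000 = 7.71273
γ₂ = 7.71273 − 3 ≈ 4.713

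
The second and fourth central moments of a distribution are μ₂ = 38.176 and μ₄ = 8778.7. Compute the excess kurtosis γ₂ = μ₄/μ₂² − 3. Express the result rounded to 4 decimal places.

3.0235

μ₂² = 38.176² = 1457.40698
μ₄/μ₂² = 8778.7 / 1457.40698 = 6.02351
γ₂ = 6.02351 − 3 ≈ 3.0235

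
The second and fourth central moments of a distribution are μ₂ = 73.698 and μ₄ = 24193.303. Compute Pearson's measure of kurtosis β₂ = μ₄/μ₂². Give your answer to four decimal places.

μ₂² = 73.698² = 5431.39520
μ₄/μ₂² = 24193.303 / 5431.39520 = 4.45434
β₂ ≈ 4.4543

4.4543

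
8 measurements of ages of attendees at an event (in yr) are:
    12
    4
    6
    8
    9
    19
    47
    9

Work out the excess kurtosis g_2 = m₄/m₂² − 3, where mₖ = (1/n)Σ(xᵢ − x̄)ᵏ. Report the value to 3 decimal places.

x̄ = 14.2500
Σ(xᵢ − x̄)² = 1367.5000 ⇒ m₂ = 170.93750
Σ(xᵢ − x̄)⁴ = 1169640.9063 ⇒ m₄ = 146205.11328
m₂² = 29219.62891
g_2 = m₄/m₂² − 3 = 5.00366 − 3 ≈ 2.004

2.004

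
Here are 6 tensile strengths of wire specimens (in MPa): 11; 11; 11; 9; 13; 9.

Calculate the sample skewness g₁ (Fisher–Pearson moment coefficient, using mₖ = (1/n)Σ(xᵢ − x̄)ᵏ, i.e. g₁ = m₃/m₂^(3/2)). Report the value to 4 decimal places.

x̄ = (11 + 11 + 11 + 9 + 13 + 9) / 6 = 10.6667
deviations (xᵢ − x̄): 0.3333, 0.3333, 0.3333, -1.6667, 2.3333, -1.6667
Σ(xᵢ − x̄)² = 11.3333 ⇒ m₂ = 11.3333/6 = 1.88889
Σ(xᵢ − x̄)³ = 3.5556 ⇒ m₃ = 3.5556/6 = 0.59259
m₂^(3/2) = 1.88889^(1.5) = 2.59603
g₁ = m₃ / m₂^(3/2) = 0.59259 / 2.59603 ≈ 0.2283

0.2283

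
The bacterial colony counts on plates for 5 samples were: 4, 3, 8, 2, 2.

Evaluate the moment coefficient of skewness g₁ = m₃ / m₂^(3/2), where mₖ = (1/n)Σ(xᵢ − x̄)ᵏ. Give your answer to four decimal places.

1.1211

x̄ = (4 + 3 + 8 + 2 + 2) / 5 = 3.8000
deviations (xᵢ − x̄): 0.2000, -0.8000, 4.2000, -1.8000, -1.8000
Σ(xᵢ − x̄)² = 24.8000 ⇒ m₂ = 24.8000/5 = 4.96000
Σ(xᵢ − x̄)³ = 61.9200 ⇒ m₃ = 61.9200/5 = 12.38400
m₂^(3/2) = 4.96000^(1.5) = 11.04644
g₁ = m₃ / m₂^(3/2) = 12.38400 / 11.04644 ≈ 1.1211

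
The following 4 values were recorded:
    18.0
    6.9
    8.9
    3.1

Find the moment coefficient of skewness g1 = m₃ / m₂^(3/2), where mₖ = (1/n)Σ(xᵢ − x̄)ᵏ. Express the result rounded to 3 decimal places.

x̄ = (18.0 + 6.9 + 8.9 + 3.1) / 4 = 9.2250
deviations (xᵢ − x̄): 8.7750, -2.3250, -0.3250, -6.1250
Σ(xᵢ − x̄)² = 120.0275 ⇒ m₂ = 120.0275/4 = 30.00687
Σ(xᵢ − x̄)³ = 433.2949 ⇒ m₃ = 433.2949/4 = 108.32372
m₂^(3/2) = 30.00687^(1.5) = 164.37325
g1 = m₃ / m₂^(3/2) = 108.32372 / 164.37325 ≈ 0.659

0.659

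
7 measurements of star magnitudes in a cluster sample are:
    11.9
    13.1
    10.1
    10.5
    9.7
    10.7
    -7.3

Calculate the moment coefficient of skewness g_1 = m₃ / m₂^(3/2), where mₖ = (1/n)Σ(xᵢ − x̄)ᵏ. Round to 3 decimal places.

-1.922

x̄ = (11.9 + 13.1 + 10.1 + 10.5 + 9.7 + 10.7 - 7.3) / 7 = 8.3857
deviations (xᵢ − x̄): 3.5143, 4.7143, 1.7143, 2.1143, 1.3143, 2.3143, -15.6857
Σ(xᵢ − x̄)² = 295.1086 ⇒ m₂ = 295.1086/7 = 42.15837
Σ(xᵢ − x̄)³ = -3682.0095 ⇒ m₃ = -3682.0095/7 = -526.00135
m₂^(3/2) = 42.15837^(1.5) = 273.73207
g_1 = m₃ / m₂^(3/2) = -526.00135 / 273.73207 ≈ -1.922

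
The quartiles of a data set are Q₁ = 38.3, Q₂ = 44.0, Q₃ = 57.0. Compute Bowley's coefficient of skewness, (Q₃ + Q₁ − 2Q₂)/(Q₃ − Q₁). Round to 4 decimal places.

0.3904

numerator: Q₃ + Q₁ − 2Q₂ = 57.0 + 38.3 − 2×44.0 = 7.3000
denominator: Q₃ − Q₁ = 57.0 − 38.3 = 18.7000
Bowley skewness = 7.3000 / 18.7000 ≈ 0.3904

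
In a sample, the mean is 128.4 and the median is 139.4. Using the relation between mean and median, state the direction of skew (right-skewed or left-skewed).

left-skewed

mean − median = 128.4 − 139.4 = -11.0
mean < median ⇒ the longer tail is on the left ⇒ left-skewed (negatively skewed).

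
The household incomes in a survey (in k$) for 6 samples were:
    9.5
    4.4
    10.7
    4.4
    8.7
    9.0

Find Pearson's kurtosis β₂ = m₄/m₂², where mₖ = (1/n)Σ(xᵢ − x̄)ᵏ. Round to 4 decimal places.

1.5441

x̄ = 7.7833
Σ(xᵢ − x̄)² = 36.6683 ⇒ m₂ = 6.11139
Σ(xᵢ − x̄)⁴ = 346.0149 ⇒ m₄ = 57.66916
m₂² = 37.34907
β₂ = m₄/m₂² = 57.66916 / 37.34907 ≈ 1.5441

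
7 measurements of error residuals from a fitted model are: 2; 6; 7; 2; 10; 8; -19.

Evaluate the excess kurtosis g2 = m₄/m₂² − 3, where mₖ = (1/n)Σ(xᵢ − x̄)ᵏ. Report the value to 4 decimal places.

x̄ = 2.2857
Σ(xᵢ − x̄)² = 581.4286 ⇒ m₂ = 83.06122
Σ(xᵢ − x̄)⁴ = 210574.9213 ⇒ m₄ = 30082.13161
m₂² = 6899.16701
g2 = m₄/m₂² − 3 = 4.36026 − 3 ≈ 1.3603

1.3603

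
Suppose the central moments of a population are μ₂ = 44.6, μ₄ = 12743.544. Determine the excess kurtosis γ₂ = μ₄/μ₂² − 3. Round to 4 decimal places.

μ₂² = 44.6² = 1989.16000
μ₄/μ₂² = 12743.544 / 1989.16000 = 6.40650
γ₂ = 6.40650 − 3 ≈ 3.4065

3.4065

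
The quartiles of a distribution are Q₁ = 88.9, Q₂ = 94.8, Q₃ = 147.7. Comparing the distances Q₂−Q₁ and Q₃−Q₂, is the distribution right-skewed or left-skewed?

right-skewed

Q₂ − Q₁ = 5.9;  Q₃ − Q₂ = 52.9
Q₃ − Q₂ > Q₂ − Q₁ ⇒ the upper half is more spread out ⇒ right-skewed.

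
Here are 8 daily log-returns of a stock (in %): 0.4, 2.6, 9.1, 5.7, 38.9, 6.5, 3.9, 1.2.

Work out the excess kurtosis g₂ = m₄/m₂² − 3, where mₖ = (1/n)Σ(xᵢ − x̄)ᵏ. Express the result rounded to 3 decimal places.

x̄ = 8.5375
Σ(xᵢ − x̄)² = 1111.2187 ⇒ m₂ = 138.90234
Σ(xᵢ − x̄)⁴ = 858936.4214 ⇒ m₄ = 107367.05268
m₂² = 19293.86110
g₂ = m₄/m₂² − 3 = 5.56483 − 3 ≈ 2.565

2.565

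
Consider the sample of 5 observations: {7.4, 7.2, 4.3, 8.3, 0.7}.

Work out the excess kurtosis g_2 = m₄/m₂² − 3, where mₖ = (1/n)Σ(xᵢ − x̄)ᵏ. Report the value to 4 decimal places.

-0.8651

x̄ = 5.5800
Σ(xᵢ − x̄)² = 38.7880 ⇒ m₂ = 7.75760
Σ(xᵢ − x̄)⁴ = 642.4058 ⇒ m₄ = 128.48116
m₂² = 60.18036
g_2 = m₄/m₂² − 3 = 2.13494 − 3 ≈ -0.8651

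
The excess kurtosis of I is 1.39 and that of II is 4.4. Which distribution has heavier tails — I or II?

Higher excess kurtosis ⇒ heavier tails relative to the normal distribution.
1.39 vs 4.4: the larger is 4.4, so II has heavier tails.

II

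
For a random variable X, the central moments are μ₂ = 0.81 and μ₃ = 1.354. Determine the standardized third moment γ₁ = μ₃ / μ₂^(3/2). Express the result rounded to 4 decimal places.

σ = √μ₂ = √0.81 = 0.90000
σ³ = μ₂^(3/2) = 0.72900
γ₁ = μ₃/σ³ = 1.354 / 0.72900 ≈ 1.8573

1.8573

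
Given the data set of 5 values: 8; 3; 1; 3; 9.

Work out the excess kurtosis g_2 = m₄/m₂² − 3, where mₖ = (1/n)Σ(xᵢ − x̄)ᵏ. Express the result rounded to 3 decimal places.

x̄ = 4.8000
Σ(xᵢ − x̄)² = 48.8000 ⇒ m₂ = 9.76000
Σ(xᵢ − x̄)⁴ = 645.5360 ⇒ m₄ = 129.10720
m₂² = 95.25760
g_2 = m₄/m₂² − 3 = 1.35535 − 3 ≈ -1.645

-1.645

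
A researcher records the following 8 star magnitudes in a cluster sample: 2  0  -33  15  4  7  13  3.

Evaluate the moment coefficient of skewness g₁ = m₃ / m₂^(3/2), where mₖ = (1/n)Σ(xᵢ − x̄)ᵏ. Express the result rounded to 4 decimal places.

-1.6902

x̄ = (2 + 0 - 33 + 15 + 4 + 7 + 13 + 3) / 8 = 1.3750
deviations (xᵢ − x̄): 0.6250, -1.3750, -34.3750, 13.6250, 2.6250, 5.6250, 11.6250, 1.6250
Σ(xᵢ − x̄)² = 1545.8750 ⇒ m₂ = 1545.8750/8 = 193.23438
Σ(xᵢ − x̄)³ = -36320.5313 ⇒ m₃ = -36320.5313/8 = -4540.06641
m₂^(3/2) = 193.23438^(1.5) = 2686.12723
g₁ = m₃ / m₂^(3/2) = -4540.06641 / 2686.12723 ≈ -1.6902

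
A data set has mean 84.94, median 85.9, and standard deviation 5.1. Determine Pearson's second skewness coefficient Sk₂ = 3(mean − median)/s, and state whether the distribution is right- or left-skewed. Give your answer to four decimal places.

Sk₂ = 3(84.94 − 85.9) / 5.1 = 3 × -0.9600 / 5.1
    = -2.8800 / 5.1 ≈ -0.5647
Sk₂ < 0 ⇒ mean < median ⇒ left-skewed (negative skew).

-0.5647, left-skewed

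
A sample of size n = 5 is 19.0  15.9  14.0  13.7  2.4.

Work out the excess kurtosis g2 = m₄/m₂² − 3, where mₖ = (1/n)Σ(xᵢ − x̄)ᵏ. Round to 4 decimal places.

-0.2066

x̄ = 13.0000
Σ(xᵢ − x̄)² = 158.2600 ⇒ m₂ = 31.65200
Σ(xᵢ − x̄)⁴ = 13992.7378 ⇒ m₄ = 2798.54756
m₂² = 1001.84910
g2 = m₄/m₂² − 3 = 2.79338 − 3 ≈ -0.2066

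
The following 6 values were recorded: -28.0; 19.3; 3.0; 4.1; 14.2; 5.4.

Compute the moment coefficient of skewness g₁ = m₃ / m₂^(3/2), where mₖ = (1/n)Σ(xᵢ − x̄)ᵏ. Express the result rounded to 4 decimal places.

x̄ = (-28.0 + 19.3 + 3.0 + 4.1 + 14.2 + 5.4) / 6 = 3.0000
deviations (xᵢ − x̄): -31.0000, 16.3000, 0.0000, 1.1000, 11.2000, 2.4000
Σ(xᵢ − x̄)² = 1359.1000 ⇒ m₂ = 1359.1000/6 = 226.51667
Σ(xᵢ − x̄)³ = -24040.1700 ⇒ m₃ = -24040.1700/6 = -4006.69500
m₂^(3/2) = 226.51667^(1.5) = 3409.18244
g₁ = m₃ / m₂^(3/2) = -4006.69500 / 3409.18244 ≈ -1.1753

-1.1753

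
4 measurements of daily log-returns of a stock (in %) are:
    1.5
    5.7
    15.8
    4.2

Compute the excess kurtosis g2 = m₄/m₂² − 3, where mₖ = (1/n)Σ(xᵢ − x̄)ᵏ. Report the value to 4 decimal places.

x̄ = 6.8000
Σ(xᵢ − x̄)² = 117.0600 ⇒ m₂ = 29.26500
Σ(xᵢ − x̄)⁴ = 7397.2098 ⇒ m₄ = 1849.30245
m₂² = 856.44023
g2 = m₄/m₂² − 3 = 2.15929 − 3 ≈ -0.8407

-0.8407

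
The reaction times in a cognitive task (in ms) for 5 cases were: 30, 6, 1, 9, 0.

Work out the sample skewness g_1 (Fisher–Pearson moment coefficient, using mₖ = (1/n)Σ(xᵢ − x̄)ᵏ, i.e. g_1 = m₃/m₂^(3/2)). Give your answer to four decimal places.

1.1771

x̄ = (30 + 6 + 1 + 9 + 0) / 5 = 9.2000
deviations (xᵢ − x̄): 20.8000, -3.2000, -8.2000, -0.2000, -9.2000
Σ(xᵢ − x̄)² = 594.8000 ⇒ m₂ = 594.8000/5 = 118.96000
Σ(xᵢ − x̄)³ = 7636.0800 ⇒ m₃ = 7636.0800/5 = 1527.21600
m₂^(3/2) = 118.96000^(1.5) = 1297.48227
g_1 = m₃ / m₂^(3/2) = 1527.21600 / 1297.48227 ≈ 1.1771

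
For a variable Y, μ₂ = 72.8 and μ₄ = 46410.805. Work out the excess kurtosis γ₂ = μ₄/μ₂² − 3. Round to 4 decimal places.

5.7570

μ₂² = 72.8² = 5299.84000
μ₄/μ₂² = 46410.805 / 5299.84000 = 8.75702
γ₂ = 8.75702 − 3 ≈ 5.7570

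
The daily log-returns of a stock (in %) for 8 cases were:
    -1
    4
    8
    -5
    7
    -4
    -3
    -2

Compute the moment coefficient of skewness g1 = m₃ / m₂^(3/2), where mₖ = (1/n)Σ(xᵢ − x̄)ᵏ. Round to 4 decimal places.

x̄ = (-1 + 4 + 8 - 5 + 7 - 4 - 3 - 2) / 8 = 0.5000
deviations (xᵢ − x̄): -1.5000, 3.5000, 7.5000, -5.5000, 6.5000, -4.5000, -3.5000, -2.5000
Σ(xᵢ − x̄)² = 182.0000 ⇒ m₂ = 182.0000/8 = 22.75000
Σ(xᵢ − x̄)³ = 420.0000 ⇒ m₃ = 420.0000/8 = 52.50000
m₂^(3/2) = 22.75000^(1.5) = 108.51058
g1 = m₃ / m₂^(3/2) = 52.50000 / 108.51058 ≈ 0.4838

0.4838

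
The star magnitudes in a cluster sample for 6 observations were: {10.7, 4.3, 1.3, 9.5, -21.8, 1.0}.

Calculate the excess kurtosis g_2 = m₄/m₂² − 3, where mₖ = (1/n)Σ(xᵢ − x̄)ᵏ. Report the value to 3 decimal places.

0.430

x̄ = 0.8333
Σ(xᵢ − x̄)² = 696.9933 ⇒ m₂ = 116.16556
Σ(xᵢ − x̄)⁴ = 277681.6692 ⇒ m₄ = 46280.27820
m₂² = 13494.43630
g_2 = m₄/m₂² − 3 = 3.42958 − 3 ≈ 0.430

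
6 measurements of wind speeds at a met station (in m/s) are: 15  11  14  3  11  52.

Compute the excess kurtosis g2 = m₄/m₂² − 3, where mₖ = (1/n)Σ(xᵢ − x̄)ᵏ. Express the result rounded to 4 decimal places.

0.8229

x̄ = 17.6667
Σ(xᵢ − x̄)² = 1503.3333 ⇒ m₂ = 250.55556
Σ(xᵢ − x̄)⁴ = 1439971.7778 ⇒ m₄ = 239995.29630
m₂² = 62778.08642
g2 = m₄/m₂² − 3 = 3.82292 − 3 ≈ 0.8229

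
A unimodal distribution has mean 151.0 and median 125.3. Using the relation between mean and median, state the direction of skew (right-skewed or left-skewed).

mean − median = 151.0 − 125.3 = 25.7
mean > median ⇒ the longer tail is on the right ⇒ right-skewed (positively skewed).

right-skewed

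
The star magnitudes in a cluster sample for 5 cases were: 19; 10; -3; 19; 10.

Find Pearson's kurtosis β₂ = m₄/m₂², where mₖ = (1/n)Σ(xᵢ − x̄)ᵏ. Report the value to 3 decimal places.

x̄ = 11.0000
Σ(xᵢ − x̄)² = 326.0000 ⇒ m₂ = 65.20000
Σ(xᵢ − x̄)⁴ = 46610.0000 ⇒ m₄ = 9322.00000
m₂² = 4251.04000
β₂ = m₄/m₂² = 9322.00000 / 4251.04000 ≈ 2.193

2.193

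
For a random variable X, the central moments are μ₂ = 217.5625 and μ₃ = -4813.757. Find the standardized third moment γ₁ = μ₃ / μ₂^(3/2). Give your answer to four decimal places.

σ = √μ₂ = √217.5625 = 14.75000
σ³ = μ₂^(3/2) = 3209.04688
γ₁ = μ₃/σ³ = -4813.757 / 3209.04688 ≈ -1.5001

-1.5001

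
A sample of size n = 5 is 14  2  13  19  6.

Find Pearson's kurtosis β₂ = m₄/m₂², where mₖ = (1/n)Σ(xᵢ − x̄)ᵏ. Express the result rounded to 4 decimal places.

x̄ = 10.8000
Σ(xᵢ − x̄)² = 182.8000 ⇒ m₂ = 36.56000
Σ(xᵢ − x̄)⁴ = 11177.2960 ⇒ m₄ = 2235.45920
m₂² = 1336.63360
β₂ = m₄/m₂² = 2235.45920 / 1336.63360 ≈ 1.6725

1.6725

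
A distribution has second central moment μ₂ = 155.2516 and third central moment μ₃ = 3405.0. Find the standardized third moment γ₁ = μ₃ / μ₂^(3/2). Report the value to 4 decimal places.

1.7602

σ = √μ₂ = √155.2516 = 12.46000
σ³ = μ₂^(3/2) = 1934.43494
γ₁ = μ₃/σ³ = 3405.0 / 1934.43494 ≈ 1.7602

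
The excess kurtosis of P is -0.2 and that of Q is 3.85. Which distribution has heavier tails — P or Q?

Higher excess kurtosis ⇒ heavier tails relative to the normal distribution.
-0.2 vs 3.85: the larger is 3.85, so Q has heavier tails. (Q is leptokurtic — heavier-than-normal tails; the other is platykurtic.)

Q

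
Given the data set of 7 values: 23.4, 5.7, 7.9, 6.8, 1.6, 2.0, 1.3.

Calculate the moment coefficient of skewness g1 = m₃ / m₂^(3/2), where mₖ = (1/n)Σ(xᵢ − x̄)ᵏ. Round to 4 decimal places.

x̄ = (23.4 + 5.7 + 7.9 + 6.8 + 1.6 + 2.0 + 1.3) / 7 = 6.9571
deviations (xᵢ − x̄): 16.4429, -1.2571, 0.9429, -0.1571, -5.3571, -4.9571, -5.6571
Σ(xᵢ − x̄)² = 358.1371 ⇒ m₂ = 358.1371/7 = 51.16245
Σ(xᵢ − x̄)³ = 3987.8578 ⇒ m₃ = 3987.8578/7 = 569.69397
m₂^(3/2) = 51.16245^(1.5) = 365.95441
g1 = m₃ / m₂^(3/2) = 569.69397 / 365.95441 ≈ 1.5567

1.5567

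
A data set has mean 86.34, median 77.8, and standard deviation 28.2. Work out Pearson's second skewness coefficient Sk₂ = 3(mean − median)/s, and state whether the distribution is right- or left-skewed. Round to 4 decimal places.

0.9085, right-skewed

Sk₂ = 3(86.34 − 77.8) / 28.2 = 3 × 8.5400 / 28.2
    = 25.6200 / 28.2 ≈ 0.9085
Sk₂ > 0 ⇒ mean > median ⇒ right-skewed (positive skew).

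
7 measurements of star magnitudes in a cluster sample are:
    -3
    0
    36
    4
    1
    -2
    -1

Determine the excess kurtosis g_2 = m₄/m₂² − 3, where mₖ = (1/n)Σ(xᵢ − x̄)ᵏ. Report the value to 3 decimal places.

1.917

x̄ = 5.0000
Σ(xᵢ − x̄)² = 1152.0000 ⇒ m₂ = 164.57143
Σ(xᵢ − x̄)⁴ = 932196.0000 ⇒ m₄ = 133170.85714
m₂² = 27083.75510
g_2 = m₄/m₂² − 3 = 4.91700 − 3 ≈ 1.917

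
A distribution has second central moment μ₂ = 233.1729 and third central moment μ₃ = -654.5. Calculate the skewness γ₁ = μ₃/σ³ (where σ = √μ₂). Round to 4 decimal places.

σ = √μ₂ = √233.1729 = 15.27000
σ³ = μ₂^(3/2) = 3560.55018
γ₁ = μ₃/σ³ = -654.5 / 3560.55018 ≈ -0.1838

-0.1838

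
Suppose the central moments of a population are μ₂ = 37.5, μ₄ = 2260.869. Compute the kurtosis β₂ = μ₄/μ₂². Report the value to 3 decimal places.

μ₂² = 37.5² = 1406.25000
μ₄/μ₂² = 2260.869 / 1406.25000 = 1.60773
β₂ ≈ 1.608

1.608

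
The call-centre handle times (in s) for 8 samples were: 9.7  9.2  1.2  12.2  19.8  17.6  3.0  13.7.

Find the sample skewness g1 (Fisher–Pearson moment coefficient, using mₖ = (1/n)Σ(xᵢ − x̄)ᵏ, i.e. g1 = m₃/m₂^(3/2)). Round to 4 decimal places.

-0.1647

x̄ = (9.7 + 9.2 + 1.2 + 12.2 + 19.8 + 17.6 + 3.0 + 13.7) / 8 = 10.8000
deviations (xᵢ − x̄): -1.1000, -1.6000, -9.6000, 1.4000, 9.0000, 6.8000, -7.8000, 2.9000
Σ(xᵢ − x̄)² = 294.3800 ⇒ m₂ = 294.3800/8 = 36.79750
Σ(xᵢ − x̄)³ = -294.1500 ⇒ m₃ = -294.1500/8 = -36.76875
m₂^(3/2) = 36.79750^(1.5) = 223.21710
g1 = m₃ / m₂^(3/2) = -36.76875 / 223.21710 ≈ -0.1647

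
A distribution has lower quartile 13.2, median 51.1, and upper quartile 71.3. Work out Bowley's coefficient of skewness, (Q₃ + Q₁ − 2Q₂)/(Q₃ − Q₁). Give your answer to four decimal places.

-0.3046

numerator: Q₃ + Q₁ − 2Q₂ = 71.3 + 13.2 − 2×51.1 = -17.7000
denominator: Q₃ − Q₁ = 71.3 − 13.2 = 58.1000
Bowley skewness = -17.7000 / 58.1000 ≈ -0.3046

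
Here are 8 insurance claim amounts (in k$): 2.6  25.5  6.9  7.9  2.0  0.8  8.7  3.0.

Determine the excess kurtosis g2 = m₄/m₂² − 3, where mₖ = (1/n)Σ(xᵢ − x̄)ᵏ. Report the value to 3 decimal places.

x̄ = 7.1750
Σ(xᵢ − x̄)² = 444.5150 ⇒ m₂ = 55.56437
Σ(xᵢ − x̄)⁴ = 115881.8883 ⇒ m₄ = 14485.23604
m₂² = 3087.39977
g2 = m₄/m₂² − 3 = 4.69173 − 3 ≈ 1.692

1.692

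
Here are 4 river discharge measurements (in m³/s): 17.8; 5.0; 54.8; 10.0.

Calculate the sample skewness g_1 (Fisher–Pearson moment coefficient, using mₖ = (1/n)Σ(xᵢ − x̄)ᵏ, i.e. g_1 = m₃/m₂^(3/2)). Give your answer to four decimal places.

0.9736

x̄ = (17.8 + 5.0 + 54.8 + 10.0) / 4 = 21.9000
deviations (xᵢ − x̄): -4.1000, -16.9000, 32.9000, -11.9000
Σ(xᵢ − x̄)² = 1526.4400 ⇒ m₂ = 1526.4400/4 = 381.61000
Σ(xᵢ − x̄)³ = 29030.4000 ⇒ m₃ = 29030.4000/4 = 7257.60000
m₂^(3/2) = 381.61000^(1.5) = 7454.69055
g_1 = m₃ / m₂^(3/2) = 7257.60000 / 7454.69055 ≈ 0.9736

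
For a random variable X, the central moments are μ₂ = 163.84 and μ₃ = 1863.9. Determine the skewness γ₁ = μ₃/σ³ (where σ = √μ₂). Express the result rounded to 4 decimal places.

σ = √μ₂ = √163.84 = 12.80000
σ³ = μ₂^(3/2) = 2097.15200
γ₁ = μ₃/σ³ = 1863.9 / 2097.15200 ≈ 0.8888

0.8888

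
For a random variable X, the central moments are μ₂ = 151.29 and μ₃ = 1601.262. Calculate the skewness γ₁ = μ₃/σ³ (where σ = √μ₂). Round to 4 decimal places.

σ = √μ₂ = √151.29 = 12.30000
σ³ = μ₂^(3/2) = 1860.86700
γ₁ = μ₃/σ³ = 1601.262 / 1860.86700 ≈ 0.8605

0.8605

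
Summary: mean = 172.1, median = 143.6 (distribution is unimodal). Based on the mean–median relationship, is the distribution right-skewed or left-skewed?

mean − median = 172.1 − 143.6 = 28.5
mean > median ⇒ the longer tail is on the right ⇒ right-skewed (positively skewed).

right-skewed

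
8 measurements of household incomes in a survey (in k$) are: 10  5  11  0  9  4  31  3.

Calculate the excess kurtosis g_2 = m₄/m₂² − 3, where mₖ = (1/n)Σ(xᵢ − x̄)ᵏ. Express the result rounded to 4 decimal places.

x̄ = 9.1250
Σ(xᵢ − x̄)² = 646.8750 ⇒ m₂ = 80.85938
Σ(xᵢ − x̄)⁴ = 238310.1504 ⇒ m₄ = 29788.76880
m₂² = 6538.23853
g_2 = m₄/m₂² − 3 = 4.55608 − 3 ≈ 1.5561

1.5561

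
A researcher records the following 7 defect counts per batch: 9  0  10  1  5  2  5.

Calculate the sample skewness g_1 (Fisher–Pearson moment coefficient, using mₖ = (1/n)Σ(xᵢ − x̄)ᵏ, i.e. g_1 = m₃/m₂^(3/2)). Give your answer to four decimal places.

x̄ = (9 + 0 + 10 + 1 + 5 + 2 + 5) / 7 = 4.5714
deviations (xᵢ − x̄): 4.4286, -4.5714, 5.4286, -3.5714, 0.4286, -2.5714, 0.4286
Σ(xᵢ − x̄)² = 89.7143 ⇒ m₂ = 89.7143/7 = 12.81633
Σ(xᵢ − x̄)³ = 88.8980 ⇒ m₃ = 88.8980/7 = 12.69971
m₂^(3/2) = 12.81633^(1.5) = 45.88232
g_1 = m₃ / m₂^(3/2) = 12.69971 / 45.88232 ≈ 0.2768

0.2768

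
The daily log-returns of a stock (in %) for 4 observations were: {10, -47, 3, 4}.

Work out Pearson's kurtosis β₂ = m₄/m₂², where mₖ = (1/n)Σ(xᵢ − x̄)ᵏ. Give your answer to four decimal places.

x̄ = -7.5000
Σ(xᵢ − x̄)² = 2109.0000 ⇒ m₂ = 527.25000
Σ(xᵢ − x̄)⁴ = 2557814.2500 ⇒ m₄ = 639453.56250
m₂² = 277992.56250
β₂ = m₄/m₂² = 639453.56250 / 277992.56250 ≈ 2.3003

2.3003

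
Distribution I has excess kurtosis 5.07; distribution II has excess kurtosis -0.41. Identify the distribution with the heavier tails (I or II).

I

Higher excess kurtosis ⇒ heavier tails relative to the normal distribution.
5.07 vs -0.41: the larger is 5.07, so I has heavier tails. (I is leptokurtic — heavier-than-normal tails; the other is platykurtic.)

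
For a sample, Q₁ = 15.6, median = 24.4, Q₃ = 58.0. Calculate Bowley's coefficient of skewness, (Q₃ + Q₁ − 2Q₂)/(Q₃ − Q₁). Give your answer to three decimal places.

0.585

numerator: Q₃ + Q₁ − 2Q₂ = 58.0 + 15.6 − 2×24.4 = 24.8000
denominator: Q₃ − Q₁ = 58.0 − 15.6 = 42.4000
Bowley skewness = 24.8000 / 42.4000 ≈ 0.585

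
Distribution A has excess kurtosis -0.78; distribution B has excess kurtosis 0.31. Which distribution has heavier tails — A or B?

Higher excess kurtosis ⇒ heavier tails relative to the normal distribution.
-0.78 vs 0.31: the larger is 0.31, so B has heavier tails. (B is leptokurtic — heavier-than-normal tails; the other is platykurtic.)

B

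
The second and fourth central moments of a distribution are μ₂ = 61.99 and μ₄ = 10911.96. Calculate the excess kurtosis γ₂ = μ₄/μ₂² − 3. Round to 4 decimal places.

μ₂² = 61.99² = 3842.76010
μ₄/μ₂² = 10911.96 / 3842.76010 = 2.83962
γ₂ = 2.83962 − 3 ≈ -0.1604

-0.1604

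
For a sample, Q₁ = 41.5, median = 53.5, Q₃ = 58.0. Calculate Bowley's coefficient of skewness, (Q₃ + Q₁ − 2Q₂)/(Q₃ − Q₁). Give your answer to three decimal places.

-0.455

numerator: Q₃ + Q₁ − 2Q₂ = 58.0 + 41.5 − 2×53.5 = -7.5000
denominator: Q₃ − Q₁ = 58.0 − 41.5 = 16.5000
Bowley skewness = -7.5000 / 16.5000 ≈ -0.455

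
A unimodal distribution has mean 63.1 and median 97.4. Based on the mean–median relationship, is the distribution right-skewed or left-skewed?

left-skewed

mean − median = 63.1 − 97.4 = -34.3
mean < median ⇒ the longer tail is on the left ⇒ left-skewed (negatively skewed).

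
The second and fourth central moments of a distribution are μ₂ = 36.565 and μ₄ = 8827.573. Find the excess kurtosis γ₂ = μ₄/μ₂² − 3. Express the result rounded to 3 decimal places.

μ₂² = 36.565² = 1336.99922
μ₄/μ₂² = 8827.573 / 1336.99922 = 6.60253
γ₂ = 6.60253 − 3 ≈ 3.603

3.603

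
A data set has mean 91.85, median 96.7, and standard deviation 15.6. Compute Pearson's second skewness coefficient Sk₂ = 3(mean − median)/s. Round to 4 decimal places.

-0.9327

Sk₂ = 3(91.85 − 96.7) / 15.6 = 3 × -4.8500 / 15.6
    = -14.5500 / 15.6 ≈ -0.9327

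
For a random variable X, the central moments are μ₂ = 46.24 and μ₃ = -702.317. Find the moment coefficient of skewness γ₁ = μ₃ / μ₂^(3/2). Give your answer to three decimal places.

-2.234

σ = √μ₂ = √46.24 = 6.80000
σ³ = μ₂^(3/2) = 314.43200
γ₁ = μ₃/σ³ = -702.317 / 314.43200 ≈ -2.234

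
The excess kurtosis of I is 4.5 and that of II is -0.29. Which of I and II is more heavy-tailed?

I

Higher excess kurtosis ⇒ heavier tails relative to the normal distribution.
4.5 vs -0.29: the larger is 4.5, so I has heavier tails. (I is leptokurtic — heavier-than-normal tails; the other is platykurtic.)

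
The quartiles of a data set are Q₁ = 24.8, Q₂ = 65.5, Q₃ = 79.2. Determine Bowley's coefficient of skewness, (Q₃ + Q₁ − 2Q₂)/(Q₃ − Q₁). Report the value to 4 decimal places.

-0.4963

numerator: Q₃ + Q₁ − 2Q₂ = 79.2 + 24.8 − 2×65.5 = -27.0000
denominator: Q₃ − Q₁ = 79.2 − 24.8 = 54.4000
Bowley skewness = -27.0000 / 54.4000 ≈ -0.4963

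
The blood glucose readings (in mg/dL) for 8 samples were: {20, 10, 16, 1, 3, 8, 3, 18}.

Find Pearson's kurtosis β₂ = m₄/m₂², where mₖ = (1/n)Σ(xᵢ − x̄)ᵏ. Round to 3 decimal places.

x̄ = 9.8750
Σ(xᵢ − x̄)² = 382.8750 ⇒ m₂ = 47.85938
Σ(xᵢ − x̄)⁴ = 26959.4004 ⇒ m₄ = 3369.92505
m₂² = 2290.51978
β₂ = m₄/m₂² = 3369.92505 / 2290.51978 ≈ 1.471

1.471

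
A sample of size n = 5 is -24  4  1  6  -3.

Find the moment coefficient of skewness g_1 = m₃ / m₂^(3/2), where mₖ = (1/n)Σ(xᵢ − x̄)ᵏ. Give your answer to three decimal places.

-1.223

x̄ = (-24 + 4 + 1 + 6 - 3) / 5 = -3.2000
deviations (xᵢ − x̄): -20.8000, 7.2000, 4.2000, 9.2000, 0.2000
Σ(xᵢ − x̄)² = 586.8000 ⇒ m₂ = 586.8000/5 = 117.36000
Σ(xᵢ − x̄)³ = -7772.8800 ⇒ m₃ = -7772.8800/5 = -1554.57600
m₂^(3/2) = 117.36000^(1.5) = 1271.39398
g_1 = m₃ / m₂^(3/2) = -1554.57600 / 1271.39398 ≈ -1.223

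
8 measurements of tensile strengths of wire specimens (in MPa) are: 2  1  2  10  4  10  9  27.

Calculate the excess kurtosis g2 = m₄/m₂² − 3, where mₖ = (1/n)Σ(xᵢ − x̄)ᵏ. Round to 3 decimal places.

1.130

x̄ = 8.1250
Σ(xᵢ − x̄)² = 506.8750 ⇒ m₂ = 63.35938
Σ(xᵢ − x̄)⁴ = 132632.0254 ⇒ m₄ = 16579.00317
m₂² = 4014.41040
g2 = m₄/m₂² − 3 = 4.12987 − 3 ≈ 1.130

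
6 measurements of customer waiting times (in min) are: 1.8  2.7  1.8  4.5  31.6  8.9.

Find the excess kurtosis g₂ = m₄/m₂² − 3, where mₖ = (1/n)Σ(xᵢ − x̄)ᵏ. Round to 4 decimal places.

x̄ = 8.5500
Σ(xᵢ − x̄)² = 673.1750 ⇒ m₂ = 112.19583
Σ(xᵢ − x̄)⁴ = 287874.4658 ⇒ m₄ = 47979.07764
m₂² = 12587.90502
g₂ = m₄/m₂² − 3 = 3.81152 − 3 ≈ 0.8115

0.8115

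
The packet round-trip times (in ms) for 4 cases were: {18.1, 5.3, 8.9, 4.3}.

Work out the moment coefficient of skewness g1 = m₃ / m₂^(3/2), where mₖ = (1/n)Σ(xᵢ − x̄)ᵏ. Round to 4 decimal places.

x̄ = (18.1 + 5.3 + 8.9 + 4.3) / 4 = 9.1500
deviations (xᵢ − x̄): 8.9500, -3.8500, -0.2500, -4.8500
Σ(xᵢ − x̄)² = 118.5100 ⇒ m₂ = 118.5100/4 = 29.62750
Σ(xᵢ − x̄)³ = 545.7510 ⇒ m₃ = 545.7510/4 = 136.43775
m₂^(3/2) = 29.62750^(1.5) = 161.26589
g1 = m₃ / m₂^(3/2) = 136.43775 / 161.26589 ≈ 0.8460

0.8460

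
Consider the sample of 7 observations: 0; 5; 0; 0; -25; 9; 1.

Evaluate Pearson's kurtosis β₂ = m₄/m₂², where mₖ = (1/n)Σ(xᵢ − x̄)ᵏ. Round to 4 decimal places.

4.3796

x̄ = -1.4286
Σ(xᵢ − x̄)² = 717.7143 ⇒ m₂ = 102.53061
Σ(xᵢ − x̄)⁴ = 322287.8017 ⇒ m₄ = 46041.11454
m₂² = 10512.52645
β₂ = m₄/m₂² = 46041.11454 / 10512.52645 ≈ 4.3796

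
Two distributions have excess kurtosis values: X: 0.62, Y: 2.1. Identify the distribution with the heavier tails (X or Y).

Higher excess kurtosis ⇒ heavier tails relative to the normal distribution.
0.62 vs 2.1: the larger is 2.1, so Y has heavier tails.

Y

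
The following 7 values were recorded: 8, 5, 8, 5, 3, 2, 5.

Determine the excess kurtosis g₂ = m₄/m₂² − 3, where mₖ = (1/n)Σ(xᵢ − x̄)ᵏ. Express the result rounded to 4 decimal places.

-1.1479

x̄ = 5.1429
Σ(xᵢ − x̄)² = 30.8571 ⇒ m₂ = 4.40816
Σ(xᵢ − x̄)⁴ = 251.9300 ⇒ m₄ = 35.99000
m₂² = 19.43190
g₂ = m₄/m₂² − 3 = 1.85211 − 3 ≈ -1.1479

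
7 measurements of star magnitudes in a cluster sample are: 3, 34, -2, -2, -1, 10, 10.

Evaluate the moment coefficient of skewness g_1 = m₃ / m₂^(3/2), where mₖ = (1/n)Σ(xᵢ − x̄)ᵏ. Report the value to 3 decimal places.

1.401

x̄ = (3 + 34 - 2 - 2 - 1 + 10 + 10) / 7 = 7.4286
deviations (xᵢ − x̄): -4.4286, 26.5714, -9.4286, -9.4286, -8.4286, 2.5714, 2.5714
Σ(xᵢ − x̄)² = 987.7143 ⇒ m₂ = 987.7143/7 = 141.10204
Σ(xᵢ − x̄)³ = 16432.5306 ⇒ m₃ = 16432.5306/7 = 2347.50437
m₂^(3/2) = 141.10204^(1.5) = 1676.10006
g_1 = m₃ / m₂^(3/2) = 2347.50437 / 1676.10006 ≈ 1.401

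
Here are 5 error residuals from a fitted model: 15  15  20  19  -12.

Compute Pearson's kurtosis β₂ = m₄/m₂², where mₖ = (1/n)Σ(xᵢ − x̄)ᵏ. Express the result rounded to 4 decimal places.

x̄ = 11.4000
Σ(xᵢ − x̄)² = 705.2000 ⇒ m₂ = 141.04000
Σ(xᵢ − x̄)⁴ = 308964.1760 ⇒ m₄ = 61792.83520
m₂² = 19892.28160
β₂ = m₄/m₂² = 61792.83520 / 19892.28160 ≈ 3.1064

3.1064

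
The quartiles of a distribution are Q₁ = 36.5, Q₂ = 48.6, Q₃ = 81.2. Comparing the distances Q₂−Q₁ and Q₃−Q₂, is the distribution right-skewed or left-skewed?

right-skewed

Q₂ − Q₁ = 12.1;  Q₃ − Q₂ = 32.6
Q₃ − Q₂ > Q₂ − Q₁ ⇒ the upper half is more spread out ⇒ right-skewed.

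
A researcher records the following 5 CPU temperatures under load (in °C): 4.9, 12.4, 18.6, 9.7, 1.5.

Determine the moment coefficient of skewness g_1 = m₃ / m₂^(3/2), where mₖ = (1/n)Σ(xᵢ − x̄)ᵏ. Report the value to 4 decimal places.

0.2014

x̄ = (4.9 + 12.4 + 18.6 + 9.7 + 1.5) / 5 = 9.4200
deviations (xᵢ − x̄): -4.5200, 2.9800, 9.1800, 0.2800, -7.9200
Σ(xᵢ − x̄)² = 176.3880 ⇒ m₂ = 176.3880/5 = 35.27760
Σ(xᵢ − x̄)³ = 210.9677 ⇒ m₃ = 210.9677/5 = 42.19354
m₂^(3/2) = 35.27760^(1.5) = 209.53113
g_1 = m₃ / m₂^(3/2) = 42.19354 / 209.53113 ≈ 0.2014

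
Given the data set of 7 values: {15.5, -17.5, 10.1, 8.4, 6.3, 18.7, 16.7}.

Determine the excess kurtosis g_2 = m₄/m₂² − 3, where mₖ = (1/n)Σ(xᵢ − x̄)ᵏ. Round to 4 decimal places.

0.9736

x̄ = 8.3143
Σ(xᵢ − x̄)² = 903.4486 ⇒ m₂ = 129.06408
Σ(xᵢ − x̄)⁴ = 463330.8905 ⇒ m₄ = 66190.12722
m₂² = 16657.53717
g_2 = m₄/m₂² − 3 = 3.97358 − 3 ≈ 0.9736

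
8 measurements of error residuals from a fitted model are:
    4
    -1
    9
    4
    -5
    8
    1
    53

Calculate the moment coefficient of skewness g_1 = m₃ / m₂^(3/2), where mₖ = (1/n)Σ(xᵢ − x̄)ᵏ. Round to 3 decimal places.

x̄ = (4 - 1 + 9 + 4 - 5 + 8 + 1 + 53) / 8 = 9.1250
deviations (xᵢ − x̄): -5.1250, -10.1250, -0.1250, -5.1250, -14.1250, -1.1250, -8.1250, 43.8750
Σ(xᵢ − x̄)² = 2346.8750 ⇒ m₂ = 2346.8750/8 = 293.35938
Σ(xᵢ − x̄)³ = 79796.9063 ⇒ m₃ = 79796.9063/8 = 9974.61328
m₂^(3/2) = 293.35938^(1.5) = 5024.58222
g_1 = m₃ / m₂^(3/2) = 9974.61328 / 5024.58222 ≈ 1.985

1.985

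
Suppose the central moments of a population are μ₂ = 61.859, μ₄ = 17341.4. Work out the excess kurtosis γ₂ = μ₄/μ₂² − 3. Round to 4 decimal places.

1.5319

μ₂² = 61.859² = 3826.53588
μ₄/μ₂² = 17341.4 / 3826.53588 = 4.53188
γ₂ = 4.53188 − 3 ≈ 1.5319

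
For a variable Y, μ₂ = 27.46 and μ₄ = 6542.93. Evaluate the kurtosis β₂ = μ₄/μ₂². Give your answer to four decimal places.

8.6770

μ₂² = 27.46² = 754.05160
μ₄/μ₂² = 6542.93 / 754.05160 = 8.67703
β₂ ≈ 8.6770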